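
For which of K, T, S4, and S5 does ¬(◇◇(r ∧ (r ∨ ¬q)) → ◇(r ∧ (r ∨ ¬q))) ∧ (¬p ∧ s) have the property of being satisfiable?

S4-tableau for the formula:
1. ¬(◇◇(r ∧ (r ∨ ¬q)) → ◇(r ∧ (r ∨ ¬q))) ∧ (¬p ∧ s), w0
2. ¬(◇◇(r ∧ (r ∨ ¬q)) → ◇(r ∧ (r ∨ ¬q))), w0
3. ¬p ∧ s, w0
4. ◇◇(r ∧ (r ∨ ¬q)), w0
5. ¬◇(r ∧ (r ∨ ¬q)), w0
6. ¬p, w0
7. s, w0
8. ¬(r ∧ (r ∨ ¬q)), w0
9. ¬(r ∨ ¬q), w0
10. ¬r, w0
11. q, w0
12. ◇(r ∧ (r ∨ ¬q)), w1
13. ¬(r ∧ (r ∨ ¬q)), w1
14. ¬(r ∨ ¬q), w1
15. ¬r, w1
16. q, w1
17. r ∧ (r ∨ ¬q), w2
18. r, w2
19. r ∨ ¬q, w2
20. ¬(r ∧ (r ∨ ¬q)), w2
21. ¬q, w2
22. ¬(r ∨ ¬q), w2
23. ¬r, w2
24. q, w2
Accessibility: w0Rw0, w0Rw1, w0Rw2, w1Rw1, w1Rw2, w2Rw2
Branch closes: r and ¬r both at w2.
Every branch closes (one shown): unsatisfiable in S4, hence also in S5 (every S5-frame is an S4-frame).
T-tableau for the formula:
1. ¬(◇◇(r ∧ (r ∨ ¬q)) → ◇(r ∧ (r ∨ ¬q))) ∧ (¬p ∧ s), w0
2. ¬(◇◇(r ∧ (r ∨ ¬q)) → ◇(r ∧ (r ∨ ¬q))), w0
3. ¬p ∧ s, w0
4. ◇◇(r ∧ (r ∨ ¬q)), w0
5. ¬◇(r ∧ (r ∨ ¬q)), w0
6. ¬p, w0
7. s, w0
8. ¬(r ∧ (r ∨ ¬q)), w0
9. ¬(r ∨ ¬q), w0
10. ¬r, w0
11. q, w0
12. ◇(r ∧ (r ∨ ¬q)), w1
13. ¬(r ∧ (r ∨ ¬q)), w1
14. ¬(r ∨ ¬q), w1
15. ¬r, w1
16. q, w1
17. r ∧ (r ∨ ¬q), w2
18. r, w2
19. r ∨ ¬q, w2
20. ¬q, w2
Accessibility: w0Rw0, w0Rw1, w1Rw1, w1Rw2, w2Rw2
Complete open branch: satisfiable in T, hence also in K (this T-model is also a K-model).

K, T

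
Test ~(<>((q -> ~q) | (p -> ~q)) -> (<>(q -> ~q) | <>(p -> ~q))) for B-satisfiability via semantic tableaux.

1. ~(<>((q -> ~q) | (p -> ~q)) -> (<>(q -> ~q) | <>(p -> ~q))), u
2. <>((q -> ~q) | (p -> ~q)), u   [~->-rule on 1]
3. ~(<>(q -> ~q) | <>(p -> ~q)), u   [~->-rule on 1]
4. ~<>(q -> ~q), u   [~|-rule on 3]
5. ~<>(p -> ~q), u   [~|-rule on 3]
6. ~(q -> ~q), u   [~<>-rule on 4 via uRu]
7. q, u   [~->-rule on 6]
8. ~(p -> ~q), u   [~<>-rule on 5 via uRu]
9. p, u   [~->-rule on 8]
10. (q -> ~q) | (p -> ~q), v   [<>-rule on 2: fresh world v, uRv]
11. ~(q -> ~q), v   [~<>-rule on 4 via uRv]
12. q, v   [~->-rule on 11]
13. ~(p -> ~q), v   [~<>-rule on 5 via uRv]
14. p, v   [~->-rule on 13]
15. p -> ~q, v   [|-rule on 10 (branches; this branch)]
16. ~q, v   [->-rule on 15 (branches; this branch)]
Accessibility: uRu, uRv, vRu, vRv
Branch closes: q and ~q both at v.
All branches of the tableau close; one closing branch shown above.

Unsatisfiable (every branch closes)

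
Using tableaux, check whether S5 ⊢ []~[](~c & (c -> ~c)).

Invalid (countermodel exists)

Tableau for the negation ~[]~[](~c & (c -> ~c)):
1. ~[]~[](~c & (c -> ~c)), w0
2. [](~c & (c -> ~c)), w1   [~[]-rule on 1: fresh world w1, w0Rw1]
3. ~c & (c -> ~c), w0   [[]-rule on 2 via w1Rw0]
4. ~c, w0   [&-rule on 3]
5. c -> ~c, w0   [&-rule on 3]
6. ~c & (c -> ~c), w1   [[]-rule on 2 via w1Rw1]
7. ~c, w1   [&-rule on 6]
8. c -> ~c, w1   [&-rule on 6]
Accessibility: w0Rw0, w0Rw1, w1Rw0, w1Rw1
The negation has an open branch (countermodel exists).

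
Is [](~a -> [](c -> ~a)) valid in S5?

Tableau for the negation ~[](~a -> [](c -> ~a)):
1. ~[](~a -> [](c -> ~a)), w0
2. ~(~a -> [](c -> ~a)), w1
3. ~a, w1
4. ~[](c -> ~a), w1
5. ~(c -> ~a), w2
6. c, w2
7. a, w2
Accessibility: w0Rw0, w0Rw1, w0Rw2, w1Rw0, w1Rw1, w1Rw2, w2Rw0, w2Rw1, w2Rw2
The negation has an open branch (countermodel exists).

Invalid (countermodel exists)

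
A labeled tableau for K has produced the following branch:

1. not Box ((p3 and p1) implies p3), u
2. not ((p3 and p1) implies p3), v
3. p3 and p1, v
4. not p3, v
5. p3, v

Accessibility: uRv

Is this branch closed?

Yes, closed

Both p3 and not p3 appear at v.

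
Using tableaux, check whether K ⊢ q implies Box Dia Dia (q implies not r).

No, not valid

Tableau for the negation not (q implies Box Dia Dia (q implies not r)):
1. not (q implies Box Dia Dia (q implies not r)), u
2. q, u   [neg-implies-rule on 1]
3. not Box Dia Dia (q implies not r), u   [neg-implies-rule on 1]
4. not Dia Dia (q implies not r), v   [neg-Box-rule on 3: fresh world v, uRv]
Accessibility: uRv
The negation has an open branch (countermodel exists).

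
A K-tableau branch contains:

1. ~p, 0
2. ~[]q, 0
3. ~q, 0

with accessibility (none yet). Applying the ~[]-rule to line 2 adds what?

a fresh world 1 with 0R1, and ~q at 1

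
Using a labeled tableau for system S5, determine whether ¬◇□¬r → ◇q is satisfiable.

1. ¬◇□¬r → ◇q, 0
2. ◇q, 0   [→-rule on 1 (branches; this branch)]
3. q, 1   [◇-rule on 2: fresh world 1, 0R1]
Accessibility: 0R0, 0R1, 1R0, 1R1

Satisfiable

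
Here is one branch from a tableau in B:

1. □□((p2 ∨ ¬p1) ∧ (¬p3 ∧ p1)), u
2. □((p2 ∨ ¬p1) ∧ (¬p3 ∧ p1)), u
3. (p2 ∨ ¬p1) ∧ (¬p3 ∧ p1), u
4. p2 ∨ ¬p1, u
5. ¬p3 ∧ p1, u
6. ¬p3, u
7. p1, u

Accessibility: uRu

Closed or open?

Open

There is no literal clash: for every atom and world, at most one sign appears.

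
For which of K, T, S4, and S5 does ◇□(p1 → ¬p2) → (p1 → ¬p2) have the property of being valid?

S5-tableau for the negation ¬(◇□(p1 → ¬p2) → (p1 → ¬p2)):
1. ¬(◇□(p1 → ¬p2) → (p1 → ¬p2)), u
2. ◇□(p1 → ¬p2), u   [¬→-rule on 1]
3. ¬(p1 → ¬p2), u   [¬→-rule on 1]
4. p1, u   [¬→-rule on 3]
5. p2, u   [¬→-rule on 3]
6. □(p1 → ¬p2), v   [◇-rule on 2: fresh world v, uRv]
7. p1 → ¬p2, u   [□-rule on 6 via vRu]
8. p1 → ¬p2, v   [□-rule on 6 via vRv]
9. ¬p2, u   [→-rule on 7 (branches; this branch)]
Accessibility: uRu, uRv, vRu, vRv
Branch closes: p2 and ¬p2 both at u.
Every branch closes (one shown): valid in S5.
S4-tableau for the negation ¬(◇□(p1 → ¬p2) → (p1 → ¬p2)):
1. ¬(◇□(p1 → ¬p2) → (p1 → ¬p2)), u
2. ◇□(p1 → ¬p2), u   [¬→-rule on 1]
3. ¬(p1 → ¬p2), u   [¬→-rule on 1]
4. p1, u   [¬→-rule on 3]
5. p2, u   [¬→-rule on 3]
6. □(p1 → ¬p2), v   [◇-rule on 2: fresh world v, uRv]
7. p1 → ¬p2, v   [□-rule on 6 via vRv]
8. ¬p2, v   [→-rule on 7 (branches; this branch)]
Accessibility: uRu, uRv, vRv
Complete open branch: countermodel on an S4-frame, so not valid in S4, nor in K, T (the same frame is also a K-frame and a T-frame).

S5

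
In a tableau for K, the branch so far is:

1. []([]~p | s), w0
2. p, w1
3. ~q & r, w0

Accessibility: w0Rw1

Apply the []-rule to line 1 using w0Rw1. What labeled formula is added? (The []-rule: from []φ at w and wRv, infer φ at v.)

[]~p | s, w1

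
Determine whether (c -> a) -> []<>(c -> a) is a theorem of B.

Tableau for the negation ~((c -> a) -> []<>(c -> a)):
1. ~((c -> a) -> []<>(c -> a)), u
2. c -> a, u
3. ~[]<>(c -> a), u
4. a, u
5. ~<>(c -> a), v
6. ~(c -> a), u
7. c, u
8. ~a, u
Accessibility: uRu, uRv, vRu, vRv
Branch closes: a and ~a both at u.
Every branch of the negation's tableau closes; the branch above is one of them.

Valid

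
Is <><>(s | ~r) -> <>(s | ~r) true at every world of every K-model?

No, not valid

Tableau for the negation ~(<><>(s | ~r) -> <>(s | ~r)):
1. ~(<><>(s | ~r) -> <>(s | ~r)), u
2. <><>(s | ~r), u   [~->-rule on 1]
3. ~<>(s | ~r), u   [~->-rule on 1]
4. <>(s | ~r), v   [<>-rule on 2: fresh world v, uRv]
5. ~(s | ~r), v   [~<>-rule on 3 via uRv]
6. ~s, v   [~|-rule on 5]
7. r, v   [~|-rule on 5]
8. s | ~r, w   [<>-rule on 4: fresh world w, vRw]
9. ~r, w   [|-rule on 8 (branches; this branch)]
Accessibility: uRv, vRw
The negation has an open branch (countermodel exists).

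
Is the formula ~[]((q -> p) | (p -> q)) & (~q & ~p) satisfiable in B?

Unsatisfiable (every branch closes)

1. ~[]((q -> p) | (p -> q)) & (~q & ~p), w0
2. ~[]((q -> p) | (p -> q)), w0
3. ~q & ~p, w0
4. ~q, w0
5. ~p, w0
6. ~((q -> p) | (p -> q)), w1
7. ~(q -> p), w1
8. ~(p -> q), w1
9. q, w1
10. ~p, w1
11. p, w1
12. ~q, w1
Accessibility: w0Rw0, w0Rw1, w1Rw0, w1Rw1
Branch closes: p and ~p both at w1.
(One branch shown.) All branches close.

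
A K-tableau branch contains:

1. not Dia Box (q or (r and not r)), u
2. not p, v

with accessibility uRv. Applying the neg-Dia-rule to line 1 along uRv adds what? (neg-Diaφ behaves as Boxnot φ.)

not Box (q or (r and not r)), v

neg-Diaφ behaves as Boxnot φ: propagate the negated body to each accessible world.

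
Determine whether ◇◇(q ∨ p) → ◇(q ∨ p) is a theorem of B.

Tableau for the negation ¬(◇◇(q ∨ p) → ◇(q ∨ p)):
1. ¬(◇◇(q ∨ p) → ◇(q ∨ p)), w0
2. ◇◇(q ∨ p), w0
3. ¬◇(q ∨ p), w0
4. ¬(q ∨ p), w0
5. ¬q, w0
6. ¬p, w0
7. ◇(q ∨ p), w1
8. ¬(q ∨ p), w1
9. ¬q, w1
10. ¬p, w1
11. q ∨ p, w2
12. p, w2
Accessibility: w0Rw0, w0Rw1, w1Rw0, w1Rw1, w1Rw2, w2Rw1, w2Rw2
The negation has an open branch (countermodel exists).

No, not valid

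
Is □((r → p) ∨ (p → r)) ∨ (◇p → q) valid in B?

Tableau for the negation ¬(□((r → p) ∨ (p → r)) ∨ (◇p → q)):
1. ¬(□((r → p) ∨ (p → r)) ∨ (◇p → q)), 0
2. ¬□((r → p) ∨ (p → r)), 0   [¬∨-rule on 1]
3. ¬(◇p → q), 0   [¬∨-rule on 1]
4. ◇p, 0   [¬→-rule on 3]
5. ¬q, 0   [¬→-rule on 3]
6. ¬((r → p) ∨ (p → r)), 1   [¬□-rule on 2: fresh world 1, 0R1]
7. ¬(r → p), 1   [¬∨-rule on 6]
8. ¬(p → r), 1   [¬∨-rule on 6]
9. r, 1   [¬→-rule on 7]
10. ¬p, 1   [¬→-rule on 7]
11. p, 1   [¬→-rule on 8]
12. ¬r, 1   [¬→-rule on 8]
Accessibility: 0R0, 0R1, 1R0, 1R1
Branch closes: p and ¬p both at 1.
Every branch of the negation's tableau closes; the branch above is one of them.

Valid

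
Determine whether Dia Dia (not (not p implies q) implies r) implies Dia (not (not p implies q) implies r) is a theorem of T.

Not valid

Tableau for the negation not (Dia Dia (not (not p implies q) implies r) implies Dia (not (not p implies q) implies r)):
1. not (Dia Dia (not (not p implies q) implies r) implies Dia (not (not p implies q) implies r)), w0
2. Dia Dia (not (not p implies q) implies r), w0
3. not Dia (not (not p implies q) implies r), w0
4. not (not (not p implies q) implies r), w0
5. not (not p implies q), w0
6. not r, w0
7. not p, w0
8. not q, w0
9. Dia (not (not p implies q) implies r), w1
10. not (not (not p implies q) implies r), w1
11. not (not p implies q), w1
12. not r, w1
13. not p, w1
14. not q, w1
15. not (not p implies q) implies r, w2
16. r, w2
Accessibility: w0Rw0, w0Rw1, w1Rw1, w1Rw2, w2Rw2
The negation has an open branch (countermodel exists).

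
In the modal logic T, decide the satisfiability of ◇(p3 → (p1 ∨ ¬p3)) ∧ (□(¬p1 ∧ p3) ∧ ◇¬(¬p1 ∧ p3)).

Unsatisfiable

1. ◇(p3 → (p1 ∨ ¬p3)) ∧ (□(¬p1 ∧ p3) ∧ ◇¬(¬p1 ∧ p3)), w0
2. ◇(p3 → (p1 ∨ ¬p3)), w0
3. □(¬p1 ∧ p3) ∧ ◇¬(¬p1 ∧ p3), w0
4. □(¬p1 ∧ p3), w0
5. ◇¬(¬p1 ∧ p3), w0
6. ¬p1 ∧ p3, w0
7. ¬p1, w0
8. p3, w0
9. p3 → (p1 ∨ ¬p3), w1
10. ¬p1 ∧ p3, w1
11. ¬p1, w1
12. p3, w1
13. p1 ∨ ¬p3, w1
14. ¬p3, w1
Accessibility: w0Rw0, w0Rw1, w1Rw1
Branch closes: p3 and ¬p3 both at w1.
All branches of the tableau close; one closing branch shown above.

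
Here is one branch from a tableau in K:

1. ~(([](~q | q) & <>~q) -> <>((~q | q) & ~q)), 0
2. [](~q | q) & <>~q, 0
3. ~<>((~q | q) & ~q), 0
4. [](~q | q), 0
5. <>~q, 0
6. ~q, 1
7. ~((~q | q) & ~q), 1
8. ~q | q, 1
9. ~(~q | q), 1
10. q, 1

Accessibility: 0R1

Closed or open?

Closed

Both q and ~q appear at 1.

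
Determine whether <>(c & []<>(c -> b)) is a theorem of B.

Tableau for the negation ~<>(c & []<>(c -> b)):
1. ~<>(c & []<>(c -> b)), 0
2. ~(c & []<>(c -> b)), 0
3. ~[]<>(c -> b), 0
4. ~<>(c -> b), 1
5. ~(c & []<>(c -> b)), 1
6. ~(c -> b), 0
7. c, 0
8. ~b, 0
9. ~(c -> b), 1
10. c, 1
11. ~b, 1
12. ~[]<>(c -> b), 1
13. ~<>(c -> b), 2
14. ~(c -> b), 2
15. c, 2
16. ~b, 2
Accessibility: 0R0, 0R1, 1R0, 1R1, 1R2, 2R1, 2R2
The negation has an open branch (countermodel exists).

Invalid (countermodel exists)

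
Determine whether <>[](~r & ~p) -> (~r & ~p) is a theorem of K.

Tableau for the negation ~(<>[](~r & ~p) -> (~r & ~p)):
1. ~(<>[](~r & ~p) -> (~r & ~p)), 0
2. <>[](~r & ~p), 0
3. ~(~r & ~p), 0
4. p, 0
5. [](~r & ~p), 1
Accessibility: 0R1
The negation has an open branch (countermodel exists).

Invalid (countermodel exists)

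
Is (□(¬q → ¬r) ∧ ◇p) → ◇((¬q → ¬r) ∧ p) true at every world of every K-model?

Yes, valid

Tableau for the negation ¬((□(¬q → ¬r) ∧ ◇p) → ◇((¬q → ¬r) ∧ p)):
1. ¬((□(¬q → ¬r) ∧ ◇p) → ◇((¬q → ¬r) ∧ p)), w0
2. □(¬q → ¬r) ∧ ◇p, w0   [¬→-rule on 1]
3. ¬◇((¬q → ¬r) ∧ p), w0   [¬→-rule on 1]
4. □(¬q → ¬r), w0   [∧-rule on 2]
5. ◇p, w0   [∧-rule on 2]
6. p, w1   [◇-rule on 5: fresh world w1, w0Rw1]
7. ¬((¬q → ¬r) ∧ p), w1   [¬◇-rule on 3 via w0Rw1]
8. ¬q → ¬r, w1   [□-rule on 4 via w0Rw1]
9. ¬(¬q → ¬r), w1   [¬∧-rule on 7 (branches; this branch)]
10. ¬q, w1   [¬→-rule on 9]
11. r, w1   [¬→-rule on 9]
12. ¬r, w1   [→-rule on 8 (branches; this branch)]
Accessibility: w0Rw1
Branch closes: r and ¬r both at w1.
Every branch of the negation's tableau closes; the branch above is one of them.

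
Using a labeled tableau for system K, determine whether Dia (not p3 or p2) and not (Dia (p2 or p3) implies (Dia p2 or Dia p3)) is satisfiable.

1. Dia (not p3 or p2) and not (Dia (p2 or p3) implies (Dia p2 or Dia p3)), u
2. Dia (not p3 or p2), u
3. not (Dia (p2 or p3) implies (Dia p2 or Dia p3)), u
4. Dia (p2 or p3), u
5. not (Dia p2 or Dia p3), u
6. not Dia p2, u
7. not Dia p3, u
8. not p3 or p2, v
9. not p2, v
10. not p3, v
11. p2 or p3, w
12. not p2, w
13. not p3, w
14. p3, w
Accessibility: uRv, uRw
Branch closes: p3 and not p3 both at w.
(One branch shown.) All branches close.

No, unsatisfiable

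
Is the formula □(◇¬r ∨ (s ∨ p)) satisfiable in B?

1. □(◇¬r ∨ (s ∨ p)), w0
2. ◇¬r ∨ (s ∨ p), w0
3. s ∨ p, w0
4. p, w0
Accessibility: w0Rw0

Satisfiable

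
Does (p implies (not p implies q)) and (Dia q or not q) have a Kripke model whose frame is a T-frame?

1. (p implies (not p implies q)) and (Dia q or not q), w0
2. p implies (not p implies q), w0
3. Dia q or not q, w0
4. not p implies q, w0
5. not q, w0
6. p, w0
Accessibility: w0Rw0

Yes, satisfiable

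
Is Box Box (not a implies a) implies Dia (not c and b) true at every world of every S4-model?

Not valid

Tableau for the negation not (Box Box (not a implies a) implies Dia (not c and b)):
1. not (Box Box (not a implies a) implies Dia (not c and b)), w0
2. Box Box (not a implies a), w0   [neg-implies-rule on 1]
3. not Dia (not c and b), w0   [neg-implies-rule on 1]
4. Box (not a implies a), w0   [Box-rule on 2 via w0Rw0]
5. not (not c and b), w0   [neg-Dia-rule on 3 via w0Rw0]
6. not a implies a, w0   [Box-rule on 4 via w0Rw0]
7. not b, w0   [neg-and-rule on 5 (branches; this branch)]
8. a, w0   [implies-rule on 6 (branches; this branch)]
Accessibility: w0Rw0
The negation has an open branch (countermodel exists).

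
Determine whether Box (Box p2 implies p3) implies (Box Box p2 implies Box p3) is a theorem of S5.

Tableau for the negation not (Box (Box p2 implies p3) implies (Box Box p2 implies Box p3)):
1. not (Box (Box p2 implies p3) implies (Box Box p2 implies Box p3)), w0
2. Box (Box p2 implies p3), w0   [neg-implies-rule on 1]
3. not (Box Box p2 implies Box p3), w0   [neg-implies-rule on 1]
4. Box Box p2, w0   [neg-implies-rule on 3]
5. not Box p3, w0   [neg-implies-rule on 3]
6. Box p2 implies p3, w0   [Box-rule on 2 via w0Rw0]
7. Box p2, w0   [Box-rule on 4 via w0Rw0]
8. p2, w0   [Box-rule on 7 via w0Rw0]
9. p3, w0   [implies-rule on 6 (branches; this branch)]
10. not p3, w1   [neg-Box-rule on 5: fresh world w1, w0Rw1]
11. Box p2 implies p3, w1   [Box-rule on 2 via w0Rw1]
12. Box p2, w1   [Box-rule on 4 via w0Rw1]
13. p2, w1   [Box-rule on 7 via w0Rw1]
14. not Box p2, w1   [implies-rule on 11 (branches; this branch)]
15. not p2, w2   [neg-Box-rule on 14: fresh world w2, w1Rw2]
16. Box p2 implies p3, w2   [Box-rule on 2 via w0Rw2]
17. Box p2, w2   [Box-rule on 4 via w0Rw2]
18. p2, w2   [Box-rule on 7 via w0Rw2]
Accessibility: w0Rw0, w0Rw1, w0Rw2, w1Rw0, w1Rw1, w1Rw2, w2Rw0, w2Rw1, w2Rw2
Branch closes: p2 and not p2 both at w2.
Every branch of the negation's tableau closes; the branch above is one of them.

Valid in S5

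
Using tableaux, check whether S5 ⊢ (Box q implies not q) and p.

Tableau for the negation not ((Box q implies not q) and p):
1. not ((Box q implies not q) and p), u
2. not p, u
Accessibility: uRu
The negation has an open branch (countermodel exists).

Invalid (countermodel exists)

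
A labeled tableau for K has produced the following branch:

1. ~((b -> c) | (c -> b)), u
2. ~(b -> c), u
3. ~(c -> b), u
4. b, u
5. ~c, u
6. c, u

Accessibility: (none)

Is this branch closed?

Yes, closed

Both c and ~c appear at u.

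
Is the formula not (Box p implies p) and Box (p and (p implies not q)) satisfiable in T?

No, unsatisfiable

1. not (Box p implies p) and Box (p and (p implies not q)), 0
2. not (Box p implies p), 0
3. Box (p and (p implies not q)), 0
4. Box p, 0
5. not p, 0
6. p and (p implies not q), 0
7. p, 0
8. p implies not q, 0
Accessibility: 0R0
Branch closes: p and not p both at 0.
Every branch closes; the branch above is one of them.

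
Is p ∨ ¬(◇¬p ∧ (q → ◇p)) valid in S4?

Tableau for the negation ¬(p ∨ ¬(◇¬p ∧ (q → ◇p))):
1. ¬(p ∨ ¬(◇¬p ∧ (q → ◇p))), w0
2. ¬p, w0   [¬∨-rule on 1]
3. ◇¬p ∧ (q → ◇p), w0   [¬∨-rule on 1]
4. ◇¬p, w0   [∧-rule on 3]
5. q → ◇p, w0   [∧-rule on 3]
6. ◇p, w0   [→-rule on 5 (branches; this branch)]
7. ¬p, w1   [◇-rule on 4: fresh world w1, w0Rw1]
8. p, w2   [◇-rule on 6: fresh world w2, w0Rw2]
Accessibility: w0Rw0, w0Rw1, w0Rw2, w1Rw1, w2Rw2
The negation has an open branch (countermodel exists).

No, not valid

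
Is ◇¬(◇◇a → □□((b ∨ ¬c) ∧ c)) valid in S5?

No, not valid

Tableau for the negation ¬◇¬(◇◇a → □□((b ∨ ¬c) ∧ c)):
1. ¬◇¬(◇◇a → □□((b ∨ ¬c) ∧ c)), 0
2. ◇◇a → □□((b ∨ ¬c) ∧ c), 0
3. □□((b ∨ ¬c) ∧ c), 0
4. □((b ∨ ¬c) ∧ c), 0
5. (b ∨ ¬c) ∧ c, 0
6. b ∨ ¬c, 0
7. c, 0
8. b, 0
Accessibility: 0R0
The negation has an open branch (countermodel exists).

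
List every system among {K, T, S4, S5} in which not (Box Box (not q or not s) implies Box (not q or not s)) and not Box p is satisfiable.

K-tableau for the formula:
1. not (Box Box (not q or not s) implies Box (not q or not s)) and not Box p, 0
2. not (Box Box (not q or not s) implies Box (not q or not s)), 0   [and-rule on 1]
3. not Box p, 0   [and-rule on 1]
4. Box Box (not q or not s), 0   [neg-implies-rule on 2]
5. not Box (not q or not s), 0   [neg-implies-rule on 2]
6. not p, 1   [neg-Box-rule on 3: fresh world 1, 0R1]
7. Box (not q or not s), 1   [Box-rule on 4 via 0R1]
8. not (not q or not s), 2   [neg-Box-rule on 5: fresh world 2, 0R2]
9. q, 2   [neg-or-rule on 8]
10. s, 2   [neg-or-rule on 8]
11. Box (not q or not s), 2   [Box-rule on 4 via 0R2]
Accessibility: 0R1, 0R2
Complete open branch: satisfiable in K.
T-tableau for the formula:
1. not (Box Box (not q or not s) implies Box (not q or not s)) and not Box p, 0
2. not (Box Box (not q or not s) implies Box (not q or not s)), 0   [and-rule on 1]
3. not Box p, 0   [and-rule on 1]
4. Box Box (not q or not s), 0   [neg-implies-rule on 2]
5. not Box (not q or not s), 0   [neg-implies-rule on 2]
6. Box (not q or not s), 0   [Box-rule on 4 via 0R0]
7. not q or not s, 0   [Box-rule on 6 via 0R0]
8. not s, 0   [or-rule on 7 (branches; this branch)]
9. not p, 1   [neg-Box-rule on 3: fresh world 1, 0R1]
10. Box (not q or not s), 1   [Box-rule on 4 via 0R1]
11. not q or not s, 1   [Box-rule on 6 via 0R1]
12. not s, 1   [or-rule on 11 (branches; this branch)]
13. not (not q or not s), 2   [neg-Box-rule on 5: fresh world 2, 0R2]
14. q, 2   [neg-or-rule on 13]
15. s, 2   [neg-or-rule on 13]
16. Box (not q or not s), 2   [Box-rule on 4 via 0R2]
17. not q or not s, 2   [Box-rule on 6 via 0R2]
18. not s, 2   [or-rule on 17 (branches; this branch)]
Accessibility: 0R0, 0R1, 0R2, 1R1, 2R2
Branch closes: s and not s both at 2.
Every branch closes (one shown): unsatisfiable in T, hence also in S4, S5 (every S4/S5-frame is a T-frame).

K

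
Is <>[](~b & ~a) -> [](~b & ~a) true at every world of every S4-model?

Tableau for the negation ~(<>[](~b & ~a) -> [](~b & ~a)):
1. ~(<>[](~b & ~a) -> [](~b & ~a)), w0
2. <>[](~b & ~a), w0   [~->-rule on 1]
3. ~[](~b & ~a), w0   [~->-rule on 1]
4. [](~b & ~a), w1   [<>-rule on 2: fresh world w1, w0Rw1]
5. ~b & ~a, w1   [[]-rule on 4 via w1Rw1]
6. ~b, w1   [&-rule on 5]
7. ~a, w1   [&-rule on 5]
8. ~(~b & ~a), w2   [~[]-rule on 3: fresh world w2, w0Rw2]
9. a, w2   [~&-rule on 8 (branches; this branch)]
Accessibility: w0Rw0, w0Rw1, w0Rw2, w1Rw1, w2Rw2
The negation has an open branch (countermodel exists).

No, not valid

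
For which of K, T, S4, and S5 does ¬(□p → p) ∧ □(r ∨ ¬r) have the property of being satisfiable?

K

T-tableau for the formula:
1. ¬(□p → p) ∧ □(r ∨ ¬r), u
2. ¬(□p → p), u
3. □(r ∨ ¬r), u
4. □p, u
5. ¬p, u
6. r ∨ ¬r, u
7. p, u
Accessibility: uRu
Branch closes: p and ¬p both at u.
Every branch closes (one shown): unsatisfiable in T, hence also in S4, S5 (every S4/S5-frame is a T-frame).
K-tableau for the formula:
1. ¬(□p → p) ∧ □(r ∨ ¬r), u
2. ¬(□p → p), u
3. □(r ∨ ¬r), u
4. □p, u
5. ¬p, u
Complete open branch: satisfiable in K.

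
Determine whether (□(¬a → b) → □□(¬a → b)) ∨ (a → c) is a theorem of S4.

Tableau for the negation ¬((□(¬a → b) → □□(¬a → b)) ∨ (a → c)):
1. ¬((□(¬a → b) → □□(¬a → b)) ∨ (a → c)), 0
2. ¬(□(¬a → b) → □□(¬a → b)), 0
3. ¬(a → c), 0
4. □(¬a → b), 0
5. ¬□□(¬a → b), 0
6. a, 0
7. ¬c, 0
8. ¬a → b, 0
9. b, 0
10. ¬□(¬a → b), 1
11. ¬a → b, 1
12. b, 1
13. ¬(¬a → b), 2
14. ¬a, 2
15. ¬b, 2
16. ¬a → b, 2
17. b, 2
Accessibility: 0R0, 0R1, 0R2, 1R1, 1R2, 2R2
Branch closes: b and ¬b both at 2.
All branches of the negation close; one closing branch shown above.

Yes, valid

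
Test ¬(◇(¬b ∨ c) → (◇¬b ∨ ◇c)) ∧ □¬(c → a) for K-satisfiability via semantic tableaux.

1. ¬(◇(¬b ∨ c) → (◇¬b ∨ ◇c)) ∧ □¬(c → a), 0
2. ¬(◇(¬b ∨ c) → (◇¬b ∨ ◇c)), 0   [∧-rule on 1]
3. □¬(c → a), 0   [∧-rule on 1]
4. ◇(¬b ∨ c), 0   [¬→-rule on 2]
5. ¬(◇¬b ∨ ◇c), 0   [¬→-rule on 2]
6. ¬◇¬b, 0   [¬∨-rule on 5]
7. ¬◇c, 0   [¬∨-rule on 5]
8. ¬b ∨ c, 1   [◇-rule on 4: fresh world 1, 0R1]
9. ¬(c → a), 1   [□-rule on 3 via 0R1]
10. c, 1   [¬→-rule on 9]
11. ¬a, 1   [¬→-rule on 9]
12. b, 1   [¬◇-rule on 6 via 0R1]
13. ¬c, 1   [¬◇-rule on 7 via 0R1]
Accessibility: 0R1
Branch closes: c and ¬c both at 1.
All branches of the tableau close; one closing branch shown above.

Unsatisfiable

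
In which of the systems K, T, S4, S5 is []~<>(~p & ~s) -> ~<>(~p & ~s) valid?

T, S4, S5

T-tableau for the negation ~([]~<>(~p & ~s) -> ~<>(~p & ~s)):
1. ~([]~<>(~p & ~s) -> ~<>(~p & ~s)), 0
2. []~<>(~p & ~s), 0   [~->-rule on 1]
3. <>(~p & ~s), 0   [~->-rule on 1]
4. ~<>(~p & ~s), 0   [[]-rule on 2 via 0R0]
5. ~(~p & ~s), 0   [~<>-rule on 4 via 0R0]
6. s, 0   [~&-rule on 5 (branches; this branch)]
7. ~p & ~s, 1   [<>-rule on 3: fresh world 1, 0R1]
8. ~p, 1   [&-rule on 7]
9. ~s, 1   [&-rule on 7]
10. ~<>(~p & ~s), 1   [[]-rule on 2 via 0R1]
11. ~(~p & ~s), 1   [~<>-rule on 4 via 0R1]
12. s, 1   [~&-rule on 11 (branches; this branch)]
Accessibility: 0R0, 0R1, 1R1
Branch closes: s and ~s both at 1.
Every branch closes (one shown): valid in T, hence also in S4, S5 (every theorem of T is a theorem of S4 and S5).
K-tableau for the negation ~([]~<>(~p & ~s) -> ~<>(~p & ~s)):
1. ~([]~<>(~p & ~s) -> ~<>(~p & ~s)), 0
2. []~<>(~p & ~s), 0   [~->-rule on 1]
3. <>(~p & ~s), 0   [~->-rule on 1]
4. ~p & ~s, 1   [<>-rule on 3: fresh world 1, 0R1]
5. ~p, 1   [&-rule on 4]
6. ~s, 1   [&-rule on 4]
7. ~<>(~p & ~s), 1   [[]-rule on 2 via 0R1]
Accessibility: 0R1
Complete open branch: countermodel on a K-frame, so not valid in K.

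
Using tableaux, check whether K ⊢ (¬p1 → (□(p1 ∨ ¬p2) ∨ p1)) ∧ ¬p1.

Not valid

Tableau for the negation ¬((¬p1 → (□(p1 ∨ ¬p2) ∨ p1)) ∧ ¬p1):
1. ¬((¬p1 → (□(p1 ∨ ¬p2) ∨ p1)) ∧ ¬p1), u
2. p1, u
The negation has an open branch (countermodel exists).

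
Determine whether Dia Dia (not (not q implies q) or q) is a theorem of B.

Valid in B

Tableau for the negation not Dia Dia (not (not q implies q) or q):
1. not Dia Dia (not (not q implies q) or q), u
2. not Dia (not (not q implies q) or q), u   [neg-Dia-rule on 1 via uRu]
3. not (not (not q implies q) or q), u   [neg-Dia-rule on 2 via uRu]
4. not q implies q, u   [neg-or-rule on 3]
5. not q, u   [neg-or-rule on 3]
6. q, u   [implies-rule on 4 (branches; this branch)]
Accessibility: uRu
Branch closes: q and not q both at u.
Every branch of the negation's tableau closes; the branch above is one of them.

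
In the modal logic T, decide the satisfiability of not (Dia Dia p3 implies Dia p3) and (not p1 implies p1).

Satisfiable

1. not (Dia Dia p3 implies Dia p3) and (not p1 implies p1), u
2. not (Dia Dia p3 implies Dia p3), u   [and-rule on 1]
3. not p1 implies p1, u   [and-rule on 1]
4. Dia Dia p3, u   [neg-implies-rule on 2]
5. not Dia p3, u   [neg-implies-rule on 2]
6. not p3, u   [neg-Dia-rule on 5 via uRu]
7. p1, u   [implies-rule on 3 (branches; this branch)]
8. Dia p3, v   [Dia-rule on 4: fresh world v, uRv]
9. not p3, v   [neg-Dia-rule on 5 via uRv]
10. p3, w   [Dia-rule on 8: fresh world w, vRw]
Accessibility: uRu, uRv, vRv, vRw, wRw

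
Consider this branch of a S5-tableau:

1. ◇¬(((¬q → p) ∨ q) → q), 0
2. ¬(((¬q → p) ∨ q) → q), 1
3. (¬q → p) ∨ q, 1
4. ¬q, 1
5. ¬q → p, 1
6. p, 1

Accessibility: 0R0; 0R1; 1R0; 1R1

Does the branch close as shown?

No atom appears with both signs at the same world.

Not closed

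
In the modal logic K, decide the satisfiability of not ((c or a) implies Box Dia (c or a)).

Yes, satisfiable

1. not ((c or a) implies Box Dia (c or a)), 0
2. c or a, 0
3. not Box Dia (c or a), 0
4. a, 0
5. not Dia (c or a), 1
Accessibility: 0R1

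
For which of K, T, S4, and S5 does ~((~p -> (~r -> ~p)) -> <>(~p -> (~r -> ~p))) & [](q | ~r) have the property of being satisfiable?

K-tableau for the formula:
1. ~((~p -> (~r -> ~p)) -> <>(~p -> (~r -> ~p))) & [](q | ~r), 0
2. ~((~p -> (~r -> ~p)) -> <>(~p -> (~r -> ~p))), 0
3. [](q | ~r), 0
4. ~p -> (~r -> ~p), 0
5. ~<>(~p -> (~r -> ~p)), 0
6. ~r -> ~p, 0
7. ~p, 0
Complete open branch: satisfiable in K.
T-tableau for the formula:
1. ~((~p -> (~r -> ~p)) -> <>(~p -> (~r -> ~p))) & [](q | ~r), 0
2. ~((~p -> (~r -> ~p)) -> <>(~p -> (~r -> ~p))), 0
3. [](q | ~r), 0
4. ~p -> (~r -> ~p), 0
5. ~<>(~p -> (~r -> ~p)), 0
6. q | ~r, 0
7. ~(~p -> (~r -> ~p)), 0
8. ~p, 0
9. ~(~r -> ~p), 0
10. ~r, 0
11. p, 0
Accessibility: 0R0
Branch closes: p and ~p both at 0.
Every branch closes (one shown): unsatisfiable in T, hence also in S4, S5 (every S4/S5-frame is a T-frame).

K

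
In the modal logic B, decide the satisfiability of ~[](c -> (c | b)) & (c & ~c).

Unsatisfiable

1. ~[](c -> (c | b)) & (c & ~c), w0
2. ~[](c -> (c | b)), w0
3. c & ~c, w0
4. c, w0
5. ~c, w0
Accessibility: w0Rw0
Branch closes: c and ~c both at w0.
All branches of the tableau close; one closing branch shown above.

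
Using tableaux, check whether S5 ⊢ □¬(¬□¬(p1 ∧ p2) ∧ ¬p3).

Invalid (countermodel exists)

Tableau for the negation ¬□¬(¬□¬(p1 ∧ p2) ∧ ¬p3):
1. ¬□¬(¬□¬(p1 ∧ p2) ∧ ¬p3), 0
2. ¬□¬(p1 ∧ p2) ∧ ¬p3, 1   [¬□-rule on 1: fresh world 1, 0R1]
3. ¬□¬(p1 ∧ p2), 1   [∧-rule on 2]
4. ¬p3, 1   [∧-rule on 2]
5. p1 ∧ p2, 2   [¬□-rule on 3: fresh world 2, 1R2]
6. p1, 2   [∧-rule on 5]
7. p2, 2   [∧-rule on 5]
Accessibility: 0R0, 0R1, 0R2, 1R0, 1R1, 1R2, 2R0, 2R1, 2R2
The negation has an open branch (countermodel exists).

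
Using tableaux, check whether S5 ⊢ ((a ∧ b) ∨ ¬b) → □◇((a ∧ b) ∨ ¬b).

Valid

Tableau for the negation ¬(((a ∧ b) ∨ ¬b) → □◇((a ∧ b) ∨ ¬b)):
1. ¬(((a ∧ b) ∨ ¬b) → □◇((a ∧ b) ∨ ¬b)), u
2. (a ∧ b) ∨ ¬b, u
3. ¬□◇((a ∧ b) ∨ ¬b), u
4. a ∧ b, u
5. a, u
6. b, u
7. ¬◇((a ∧ b) ∨ ¬b), v
8. ¬((a ∧ b) ∨ ¬b), u
9. ¬(a ∧ b), u
10. ¬((a ∧ b) ∨ ¬b), v
11. ¬(a ∧ b), v
12. b, v
13. ¬b, u
Accessibility: uRu, uRv, vRu, vRv
Branch closes: b and ¬b both at u.
Every branch of the negation's tableau closes; the branch above is one of them.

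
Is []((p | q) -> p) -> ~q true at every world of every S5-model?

No, not valid

Tableau for the negation ~([]((p | q) -> p) -> ~q):
1. ~([]((p | q) -> p) -> ~q), w0
2. []((p | q) -> p), w0
3. q, w0
4. (p | q) -> p, w0
5. p, w0
Accessibility: w0Rw0
The negation has an open branch (countermodel exists).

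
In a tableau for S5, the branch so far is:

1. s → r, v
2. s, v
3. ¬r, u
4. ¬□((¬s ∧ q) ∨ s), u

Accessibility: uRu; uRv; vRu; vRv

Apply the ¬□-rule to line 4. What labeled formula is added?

a fresh world w with uRw, and ¬((¬s ∧ q) ∨ s) at w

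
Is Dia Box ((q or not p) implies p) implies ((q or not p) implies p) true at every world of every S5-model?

Valid in S5

Tableau for the negation not (Dia Box ((q or not p) implies p) implies ((q or not p) implies p)):
1. not (Dia Box ((q or not p) implies p) implies ((q or not p) implies p)), u
2. Dia Box ((q or not p) implies p), u   [neg-implies-rule on 1]
3. not ((q or not p) implies p), u   [neg-implies-rule on 1]
4. q or not p, u   [neg-implies-rule on 3]
5. not p, u   [neg-implies-rule on 3]
6. Box ((q or not p) implies p), v   [Dia-rule on 2: fresh world v, uRv]
7. (q or not p) implies p, u   [Box-rule on 6 via vRu]
8. (q or not p) implies p, v   [Box-rule on 6 via vRv]
9. not (q or not p), u   [implies-rule on 7 (branches; this branch)]
10. not q, u   [neg-or-rule on 9]
11. p, u   [neg-or-rule on 9]
Accessibility: uRu, uRv, vRu, vRv
Branch closes: p and not p both at u.
Every branch of the negation's tableau closes; the branch above is one of them.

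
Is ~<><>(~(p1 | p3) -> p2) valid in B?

No, not valid

Tableau for the negation <><>(~(p1 | p3) -> p2):
1. <><>(~(p1 | p3) -> p2), u
2. <>(~(p1 | p3) -> p2), v   [<>-rule on 1: fresh world v, uRv]
3. ~(p1 | p3) -> p2, w   [<>-rule on 2: fresh world w, vRw]
4. p2, w   [->-rule on 3 (branches; this branch)]
Accessibility: uRu, uRv, vRu, vRv, vRw, wRv, wRw
The negation has an open branch (countermodel exists).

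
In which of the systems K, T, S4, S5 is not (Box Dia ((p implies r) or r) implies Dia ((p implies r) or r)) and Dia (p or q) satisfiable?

K-tableau for the formula:
1. not (Box Dia ((p implies r) or r) implies Dia ((p implies r) or r)) and Dia (p or q), w0
2. not (Box Dia ((p implies r) or r) implies Dia ((p implies r) or r)), w0   [and-rule on 1]
3. Dia (p or q), w0   [and-rule on 1]
4. Box Dia ((p implies r) or r), w0   [neg-implies-rule on 2]
5. not Dia ((p implies r) or r), w0   [neg-implies-rule on 2]
6. p or q, w1   [Dia-rule on 3: fresh world w1, w0Rw1]
7. Dia ((p implies r) or r), w1   [Box-rule on 4 via w0Rw1]
8. not ((p implies r) or r), w1   [neg-Dia-rule on 5 via w0Rw1]
9. not (p implies r), w1   [neg-or-rule on 8]
10. not r, w1   [neg-or-rule on 8]
11. p, w1   [neg-implies-rule on 9]
12. q, w1   [or-rule on 6 (branches; this branch)]
13. (p implies r) or r, w2   [Dia-rule on 7: fresh world w2, w1Rw2]
14. r, w2   [or-rule on 13 (branches; this branch)]
Accessibility: w0Rw1, w1Rw2
Complete open branch: satisfiable in K.
T-tableau for the formula:
1. not (Box Dia ((p implies r) or r) implies Dia ((p implies r) or r)) and Dia (p or q), w0
2. not (Box Dia ((p implies r) or r) implies Dia ((p implies r) or r)), w0   [and-rule on 1]
3. Dia (p or q), w0   [and-rule on 1]
4. Box Dia ((p implies r) or r), w0   [neg-implies-rule on 2]
5. not Dia ((p implies r) or r), w0   [neg-implies-rule on 2]
6. Dia ((p implies r) or r), w0   [Box-rule on 4 via w0Rw0]
7. not ((p implies r) or r), w0   [neg-Dia-rule on 5 via w0Rw0]
8. not (p implies r), w0   [neg-or-rule on 7]
9. not r, w0   [neg-or-rule on 7]
10. p, w0   [neg-implies-rule on 8]
11. p or q, w1   [Dia-rule on 3: fresh world w1, w0Rw1]
12. Dia ((p implies r) or r), w1   [Box-rule on 4 via w0Rw1]
13. not ((p implies r) or r), w1   [neg-Dia-rule on 5 via w0Rw1]
14. not (p implies r), w1   [neg-or-rule on 13]
15. not r, w1   [neg-or-rule on 13]
16. p, w1   [neg-implies-rule on 14]
17. q, w1   [or-rule on 11 (branches; this branch)]
18. (p implies r) or r, w2   [Dia-rule on 6: fresh world w2, w0Rw2]
19. Dia ((p implies r) or r), w2   [Box-rule on 4 via w0Rw2]
20. not ((p implies r) or r), w2   [neg-Dia-rule on 5 via w0Rw2]
21. not (p implies r), w2   [neg-or-rule on 20]
22. not r, w2   [neg-or-rule on 20]
23. p, w2   [neg-implies-rule on 21]
24. p implies r, w2   [or-rule on 18 (branches; this branch)]
25. r, w2   [implies-rule on 24 (branches; this branch)]
Accessibility: w0Rw0, w0Rw1, w0Rw2, w1Rw1, w2Rw2
Branch closes: r and not r both at w2.
Every branch closes (one shown): unsatisfiable in T, hence also in S4, S5 (every S4/S5-frame is a T-frame).

K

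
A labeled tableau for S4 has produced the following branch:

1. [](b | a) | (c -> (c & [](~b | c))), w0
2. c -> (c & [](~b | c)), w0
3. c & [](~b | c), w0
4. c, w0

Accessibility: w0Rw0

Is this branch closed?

There is no literal clash: for every atom and world, at most one sign appears.

Not closed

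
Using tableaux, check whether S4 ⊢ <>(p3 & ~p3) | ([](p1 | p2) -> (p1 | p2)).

Tableau for the negation ~(<>(p3 & ~p3) | ([](p1 | p2) -> (p1 | p2))):
1. ~(<>(p3 & ~p3) | ([](p1 | p2) -> (p1 | p2))), w0
2. ~<>(p3 & ~p3), w0
3. ~([](p1 | p2) -> (p1 | p2)), w0
4. [](p1 | p2), w0
5. ~(p1 | p2), w0
6. ~p1, w0
7. ~p2, w0
8. ~(p3 & ~p3), w0
9. p1 | p2, w0
10. p3, w0
11. p2, w0
Accessibility: w0Rw0
Branch closes: p2 and ~p2 both at w0.
All branches of the negation close; one closing branch shown above.

Yes, valid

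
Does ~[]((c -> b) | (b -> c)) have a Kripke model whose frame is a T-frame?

Unsatisfiable (every branch closes)

1. ~[]((c -> b) | (b -> c)), w0
2. ~((c -> b) | (b -> c)), w1
3. ~(c -> b), w1
4. ~(b -> c), w1
5. c, w1
6. ~b, w1
7. b, w1
8. ~c, w1
Accessibility: w0Rw0, w0Rw1, w1Rw1
Branch closes: b and ~b both at w1.
All branches of the tableau close; one closing branch shown above.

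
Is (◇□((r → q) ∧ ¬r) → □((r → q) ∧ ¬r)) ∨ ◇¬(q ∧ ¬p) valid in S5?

Valid

Tableau for the negation ¬((◇□((r → q) ∧ ¬r) → □((r → q) ∧ ¬r)) ∨ ◇¬(q ∧ ¬p)):
1. ¬((◇□((r → q) ∧ ¬r) → □((r → q) ∧ ¬r)) ∨ ◇¬(q ∧ ¬p)), u
2. ¬(◇□((r → q) ∧ ¬r) → □((r → q) ∧ ¬r)), u
3. ¬◇¬(q ∧ ¬p), u
4. ◇□((r → q) ∧ ¬r), u
5. ¬□((r → q) ∧ ¬r), u
6. q ∧ ¬p, u
7. q, u
8. ¬p, u
9. □((r → q) ∧ ¬r), v
10. q ∧ ¬p, v
11. q, v
12. ¬p, v
13. (r → q) ∧ ¬r, u
14. r → q, u
15. ¬r, u
16. (r → q) ∧ ¬r, v
17. r → q, v
18. ¬r, v
19. ¬((r → q) ∧ ¬r), w
20. q ∧ ¬p, w
21. q, w
22. ¬p, w
23. (r → q) ∧ ¬r, w
24. r → q, w
25. ¬r, w
26. ¬(r → q), w
27. r, w
28. ¬q, w
Accessibility: uRu, uRv, uRw, vRu, vRv, vRw, wRu, wRv, wRw
Branch closes: r and ¬r both at w.
All branches of the negation close; one closing branch shown above.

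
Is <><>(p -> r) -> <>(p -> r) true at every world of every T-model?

Not valid

Tableau for the negation ~(<><>(p -> r) -> <>(p -> r)):
1. ~(<><>(p -> r) -> <>(p -> r)), 0
2. <><>(p -> r), 0   [~->-rule on 1]
3. ~<>(p -> r), 0   [~->-rule on 1]
4. ~(p -> r), 0   [~<>-rule on 3 via 0R0]
5. p, 0   [~->-rule on 4]
6. ~r, 0   [~->-rule on 4]
7. <>(p -> r), 1   [<>-rule on 2: fresh world 1, 0R1]
8. ~(p -> r), 1   [~<>-rule on 3 via 0R1]
9. p, 1   [~->-rule on 8]
10. ~r, 1   [~->-rule on 8]
11. p -> r, 2   [<>-rule on 7: fresh world 2, 1R2]
12. r, 2   [->-rule on 11 (branches; this branch)]
Accessibility: 0R0, 0R1, 1R1, 1R2, 2R2
The negation has an open branch (countermodel exists).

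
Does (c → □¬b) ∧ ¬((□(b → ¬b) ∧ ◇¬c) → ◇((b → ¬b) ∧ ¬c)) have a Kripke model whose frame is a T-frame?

No, unsatisfiable

1. (c → □¬b) ∧ ¬((□(b → ¬b) ∧ ◇¬c) → ◇((b → ¬b) ∧ ¬c)), w0
2. c → □¬b, w0   [∧-rule on 1]
3. ¬((□(b → ¬b) ∧ ◇¬c) → ◇((b → ¬b) ∧ ¬c)), w0   [∧-rule on 1]
4. □(b → ¬b) ∧ ◇¬c, w0   [¬→-rule on 3]
5. ¬◇((b → ¬b) ∧ ¬c), w0   [¬→-rule on 3]
6. □(b → ¬b), w0   [∧-rule on 4]
7. ◇¬c, w0   [∧-rule on 4]
8. ¬((b → ¬b) ∧ ¬c), w0   [¬◇-rule on 5 via w0Rw0]
9. b → ¬b, w0   [□-rule on 6 via w0Rw0]
10. □¬b, w0   [→-rule on 2 (branches; this branch)]
11. ¬b, w0   [□-rule on 10 via w0Rw0]
12. c, w0   [¬∧-rule on 8 (branches; this branch)]
13. ¬c, w1   [◇-rule on 7: fresh world w1, w0Rw1]
14. ¬((b → ¬b) ∧ ¬c), w1   [¬◇-rule on 5 via w0Rw1]
15. b → ¬b, w1   [□-rule on 6 via w0Rw1]
16. ¬b, w1   [□-rule on 10 via w0Rw1]
17. ¬(b → ¬b), w1   [¬∧-rule on 14 (branches; this branch)]
18. b, w1   [¬→-rule on 17]
Accessibility: w0Rw0, w0Rw1, w1Rw1
Branch closes: b and ¬b both at w1.
(One branch shown.) All branches close.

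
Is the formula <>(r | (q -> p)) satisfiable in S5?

Yes, satisfiable

1. <>(r | (q -> p)), w0
2. r | (q -> p), w1
3. q -> p, w1
4. p, w1
Accessibility: w0Rw0, w0Rw1, w1Rw0, w1Rw1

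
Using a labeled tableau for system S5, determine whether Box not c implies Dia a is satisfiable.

1. Box not c implies Dia a, w0
2. Dia a, w0
3. a, w1
Accessibility: w0Rw0, w0Rw1, w1Rw0, w1Rw1

Satisfiable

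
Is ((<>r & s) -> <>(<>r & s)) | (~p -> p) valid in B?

Tableau for the negation ~(((<>r & s) -> <>(<>r & s)) | (~p -> p)):
1. ~(((<>r & s) -> <>(<>r & s)) | (~p -> p)), w0
2. ~((<>r & s) -> <>(<>r & s)), w0   [~|-rule on 1]
3. ~(~p -> p), w0   [~|-rule on 1]
4. <>r & s, w0   [~->-rule on 2]
5. ~<>(<>r & s), w0   [~->-rule on 2]
6. ~p, w0   [~->-rule on 3]
7. <>r, w0   [&-rule on 4]
8. s, w0   [&-rule on 4]
9. ~(<>r & s), w0   [~<>-rule on 5 via w0Rw0]
10. ~<>r, w0   [~&-rule on 9 (branches; this branch)]
11. ~r, w0   [~<>-rule on 10 via w0Rw0]
12. r, w1   [<>-rule on 7: fresh world w1, w0Rw1]
13. ~(<>r & s), w1   [~<>-rule on 5 via w0Rw1]
14. ~r, w1   [~<>-rule on 10 via w0Rw1]
Accessibility: w0Rw0, w0Rw1, w1Rw0, w1Rw1
Branch closes: r and ~r both at w1.
Every branch of the negation's tableau closes; the branch above is one of them.

Valid in B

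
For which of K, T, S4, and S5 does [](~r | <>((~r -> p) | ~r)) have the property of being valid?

K-tableau for the negation ~[](~r | <>((~r -> p) | ~r)):
1. ~[](~r | <>((~r -> p) | ~r)), w0
2. ~(~r | <>((~r -> p) | ~r)), w1
3. r, w1
4. ~<>((~r -> p) | ~r), w1
Accessibility: w0Rw1
Complete open branch: countermodel on a K-frame, so not valid in K.
T-tableau for the negation ~[](~r | <>((~r -> p) | ~r)):
1. ~[](~r | <>((~r -> p) | ~r)), w0
2. ~(~r | <>((~r -> p) | ~r)), w1
3. r, w1
4. ~<>((~r -> p) | ~r), w1
5. ~((~r -> p) | ~r), w1
6. ~(~r -> p), w1
7. ~r, w1
8. ~p, w1
Accessibility: w0Rw0, w0Rw1, w1Rw1
Branch closes: r and ~r both at w1.
Every branch closes (one shown): valid in T, hence also in S4, S5 (every theorem of T is a theorem of S4 and S5).

T, S4, S5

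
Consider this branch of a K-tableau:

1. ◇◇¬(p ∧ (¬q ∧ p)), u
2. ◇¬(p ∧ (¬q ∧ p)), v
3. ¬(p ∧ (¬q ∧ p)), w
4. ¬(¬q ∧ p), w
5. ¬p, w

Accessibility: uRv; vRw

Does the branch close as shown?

No atom appears with both signs at the same world.

No, open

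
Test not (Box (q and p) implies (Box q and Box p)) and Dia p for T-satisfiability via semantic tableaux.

1. not (Box (q and p) implies (Box q and Box p)) and Dia p, u
2. not (Box (q and p) implies (Box q and Box p)), u
3. Dia p, u
4. Box (q and p), u
5. not (Box q and Box p), u
6. q and p, u
7. q, u
8. p, u
9. not Box p, u
10. p, v
11. q and p, v
12. q, v
13. not p, w
14. q and p, w
15. q, w
16. p, w
Accessibility: uRu, uRv, uRw, vRv, wRw
Branch closes: p and not p both at w.
(One branch shown.) All branches close.

Unsatisfiable (every branch closes)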